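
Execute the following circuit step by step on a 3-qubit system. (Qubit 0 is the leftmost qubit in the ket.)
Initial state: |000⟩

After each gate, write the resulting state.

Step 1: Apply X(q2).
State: |001⟩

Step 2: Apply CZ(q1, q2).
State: |001⟩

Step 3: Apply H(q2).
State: 1/√2|000⟩ - 1/√2|001⟩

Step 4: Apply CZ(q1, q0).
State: 1/√2|000⟩ - 1/√2|001⟩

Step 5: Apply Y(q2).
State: (1/√2)i|000⟩ + (1/√2)i|001⟩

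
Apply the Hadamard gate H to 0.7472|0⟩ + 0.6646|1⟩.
0.9983|0⟩ + 0.05841|1⟩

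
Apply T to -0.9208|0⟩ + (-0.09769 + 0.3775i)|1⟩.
-0.9208|0⟩ + (-0.336 + 0.1979i)|1⟩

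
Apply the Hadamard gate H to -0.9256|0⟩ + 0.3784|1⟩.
-0.3869|0⟩ - 0.9221|1⟩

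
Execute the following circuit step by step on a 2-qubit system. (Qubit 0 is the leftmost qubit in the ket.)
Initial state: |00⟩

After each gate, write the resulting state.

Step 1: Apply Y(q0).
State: i|10⟩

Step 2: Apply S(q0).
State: -|10⟩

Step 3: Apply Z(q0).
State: |10⟩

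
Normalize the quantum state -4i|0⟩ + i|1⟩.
-0.9701i|0⟩ + 0.2425i|1⟩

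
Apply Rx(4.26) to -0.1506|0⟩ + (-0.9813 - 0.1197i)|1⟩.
(-0.02157 + 0.8318i)|0⟩ + (0.5206 + 0.1912i)|1⟩

Rx(4.26) = [[cos(θ/2), −i·sin(θ/2)], [−i·sin(θ/2), cos(θ/2)]]; θ = 4.26, cos(θ/2) ≈ -0.530511, sin(θ/2) ≈ 0.847678.
With a = amp(|0⟩) = -0.1506 and b = amp(|1⟩) = (-0.9813 - 0.1197i):
new amp(|0⟩) = (-0.530511)·a + (-0.847678i)·b = (-0.02157 + 0.8318i)
new amp(|1⟩) = (-0.847678i)·a + (-0.530511)·b = (0.5206 + 0.1912i)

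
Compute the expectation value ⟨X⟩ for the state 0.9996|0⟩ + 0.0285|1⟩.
0.05698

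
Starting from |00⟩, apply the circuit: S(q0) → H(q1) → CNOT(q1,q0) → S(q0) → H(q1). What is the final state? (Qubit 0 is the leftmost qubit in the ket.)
1/2|00⟩ + 1/2|01⟩ + (1/2)i|10⟩ - (1/2)i|11⟩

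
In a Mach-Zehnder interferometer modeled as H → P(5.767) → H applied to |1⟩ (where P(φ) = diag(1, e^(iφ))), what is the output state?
(0.06515 + 0.2468i)|0⟩ + (0.9349 - 0.2468i)|1⟩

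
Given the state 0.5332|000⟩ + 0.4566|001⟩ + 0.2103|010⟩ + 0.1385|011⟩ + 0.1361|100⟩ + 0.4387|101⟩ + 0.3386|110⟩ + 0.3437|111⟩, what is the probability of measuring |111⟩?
0.1181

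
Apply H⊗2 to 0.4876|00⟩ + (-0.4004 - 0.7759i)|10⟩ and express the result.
(0.0436 - 0.388i)|00⟩ + (0.0436 - 0.388i)|01⟩ + (0.444 + 0.388i)|10⟩ + (0.444 + 0.388i)|11⟩

H⊗2 gives amp(|y⟩) = (1/2) Σ_x (−1)^(x·y) amp(|x⟩), where x·y is the number of positions in which both x and y have a 1.
|00⟩: (0.4876 + (-0.4004 - 0.7759i))/2 = (0.0436 - 0.388i)
|01⟩: (0.4876 + (-0.4004 - 0.7759i))/2 = (0.0436 - 0.388i)
|10⟩: (0.4876 - (-0.4004 - 0.7759i))/2 = (0.444 + 0.388i)
|11⟩: (0.4876 - (-0.4004 - 0.7759i))/2 = (0.444 + 0.388i)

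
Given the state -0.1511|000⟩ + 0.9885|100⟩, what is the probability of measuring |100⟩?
0.9771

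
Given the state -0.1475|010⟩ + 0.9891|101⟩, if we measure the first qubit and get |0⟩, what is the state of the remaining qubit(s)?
-|10⟩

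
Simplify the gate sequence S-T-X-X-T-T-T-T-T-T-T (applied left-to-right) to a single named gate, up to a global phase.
S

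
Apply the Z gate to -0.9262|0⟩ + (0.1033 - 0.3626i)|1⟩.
-0.9262|0⟩ + (-0.1033 + 0.3626i)|1⟩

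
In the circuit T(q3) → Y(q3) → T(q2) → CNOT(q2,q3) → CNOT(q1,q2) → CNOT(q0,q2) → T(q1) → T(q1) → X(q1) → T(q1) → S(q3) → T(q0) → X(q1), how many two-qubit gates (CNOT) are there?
3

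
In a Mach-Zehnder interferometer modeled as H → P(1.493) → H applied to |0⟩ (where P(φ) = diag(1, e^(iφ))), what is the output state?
(0.5389 + 0.4985i)|0⟩ + (0.4611 - 0.4985i)|1⟩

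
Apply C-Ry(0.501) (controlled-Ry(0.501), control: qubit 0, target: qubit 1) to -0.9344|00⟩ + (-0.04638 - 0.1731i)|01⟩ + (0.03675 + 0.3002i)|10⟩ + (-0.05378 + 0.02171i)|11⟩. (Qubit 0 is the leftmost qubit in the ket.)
-0.9344|00⟩ + (-0.04638 - 0.1731i)|01⟩ + (0.04893 + 0.2854i)|10⟩ + (-0.04299 + 0.09545i)|11⟩

C-Ry(0.501) leaves the control-|0⟩ kets |00⟩, |01⟩ unchanged and applies Ry(0.501) to qubit 1 on the control-|1⟩ pair (|10⟩, |11⟩).
Ry(0.501) = [[cos(θ/2), −sin(θ/2)], [sin(θ/2), cos(θ/2)]]; θ = 0.501, cos(θ/2) ≈ 0.968789, sin(θ/2) ≈ 0.247888.
With a = amp(|10⟩) = (0.03675 + 0.3002i) and b = amp(|11⟩) = (-0.05378 + 0.02171i):
new amp(|10⟩) = (0.968789)·a + (-0.247888)·b = (0.04893 + 0.2854i)
new amp(|11⟩) = (0.247888)·a + (0.968789)·b = (-0.04299 + 0.09545i)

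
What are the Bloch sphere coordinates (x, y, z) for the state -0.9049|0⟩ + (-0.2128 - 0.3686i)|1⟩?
(0.3851, 0.6671, 0.6377)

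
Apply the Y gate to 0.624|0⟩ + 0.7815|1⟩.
-0.7815i|0⟩ + 0.624i|1⟩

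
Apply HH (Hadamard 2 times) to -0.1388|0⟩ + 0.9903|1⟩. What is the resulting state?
-0.1388|0⟩ + 0.9903|1⟩

H² = I, so an even number of Hadamards cancels: H^2 = I and the state is unchanged.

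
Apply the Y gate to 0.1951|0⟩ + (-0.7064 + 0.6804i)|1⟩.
(0.6804 + 0.7064i)|0⟩ + 0.1951i|1⟩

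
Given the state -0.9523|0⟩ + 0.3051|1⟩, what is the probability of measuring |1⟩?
0.09309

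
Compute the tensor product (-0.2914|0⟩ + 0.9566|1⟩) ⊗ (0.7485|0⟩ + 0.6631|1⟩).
-0.2181|00⟩ - 0.1932|01⟩ + 0.716|10⟩ + 0.6343|11⟩

amp(|b₁b₂…⟩) = product of the factor amplitudes for bits b₁, b₂, …; only kets whose every factor amplitude is nonzero survive.
|00⟩: (-0.2914)(0.7485) = -0.2181
|01⟩: (-0.2914)(0.6631) = -0.1932
|10⟩: (0.9566)(0.7485) = 0.716
|11⟩: (0.9566)(0.6631) = 0.6343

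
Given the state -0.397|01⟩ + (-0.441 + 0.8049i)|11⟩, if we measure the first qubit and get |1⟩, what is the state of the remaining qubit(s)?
(-0.4805 + 0.877i)|1⟩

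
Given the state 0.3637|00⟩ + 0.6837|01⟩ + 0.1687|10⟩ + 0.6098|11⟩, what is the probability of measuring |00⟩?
0.1323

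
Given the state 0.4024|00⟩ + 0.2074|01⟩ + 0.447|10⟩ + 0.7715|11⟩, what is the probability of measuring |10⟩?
0.1998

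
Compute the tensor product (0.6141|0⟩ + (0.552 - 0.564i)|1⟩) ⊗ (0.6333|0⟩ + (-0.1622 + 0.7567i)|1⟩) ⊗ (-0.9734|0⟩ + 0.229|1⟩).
-0.3786|000⟩ + 0.08906|001⟩ + (0.09696 - 0.4523i)|010⟩ + (-0.02281 + 0.1064i)|011⟩ + (-0.3403 + 0.3477i)|100⟩ + (0.08005 - 0.08179i)|101⟩ + (-0.3283 - 0.4956i)|110⟩ + (0.07723 + 0.1166i)|111⟩

amp(|b₁b₂…⟩) = product of the factor amplitudes for bits b₁, b₂, …; only kets whose every factor amplitude is nonzero survive.
|000⟩: (0.6141)(0.6333)(-0.9734) = -0.3786
|001⟩: (0.6141)(0.6333)(0.229) = 0.08906
|010⟩: (0.6141)(-0.1622 + 0.7567i)(-0.9734) = (0.09696 - 0.4523i)
|011⟩: (0.6141)(-0.1622 + 0.7567i)(0.229) = (-0.02281 + 0.1064i)
|100⟩: (0.552 - 0.564i)(0.6333)(-0.9734) = (-0.3403 + 0.3477i)
|101⟩: (0.552 - 0.564i)(0.6333)(0.229) = (0.08005 - 0.08179i)
|110⟩: (0.552 - 0.564i)(-0.1622 + 0.7567i)(-0.9734) = (-0.3283 - 0.4956i)
|111⟩: (0.552 - 0.564i)(-0.1622 + 0.7567i)(0.229) = (0.07723 + 0.1166i)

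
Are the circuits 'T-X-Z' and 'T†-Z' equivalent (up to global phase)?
No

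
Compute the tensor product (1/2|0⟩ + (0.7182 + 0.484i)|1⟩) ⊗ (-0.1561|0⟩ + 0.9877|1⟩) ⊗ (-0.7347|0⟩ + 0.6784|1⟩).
0.05734|000⟩ - 0.05295|001⟩ - 0.3628|010⟩ + 0.335|011⟩ + (0.08237 + 0.05551i)|100⟩ + (-0.07606 - 0.05125i)|101⟩ + (-0.5212 - 0.3512i)|110⟩ + (0.4812 + 0.3243i)|111⟩

amp(|b₁b₂…⟩) = product of the factor amplitudes for bits b₁, b₂, …; only kets whose every factor amplitude is nonzero survive.
|000⟩: (1/2)(-0.1561)(-0.7347) = 0.05734
|001⟩: (1/2)(-0.1561)(0.6784) = -0.05295
|010⟩: (1/2)(0.9877)(-0.7347) = -0.3628
|011⟩: (1/2)(0.9877)(0.6784) = 0.335
|100⟩: (0.7182 + 0.484i)(-0.1561)(-0.7347) = (0.08237 + 0.05551i)
|101⟩: (0.7182 + 0.484i)(-0.1561)(0.6784) = (-0.07606 - 0.05125i)
|110⟩: (0.7182 + 0.484i)(0.9877)(-0.7347) = (-0.5212 - 0.3512i)
|111⟩: (0.7182 + 0.484i)(0.9877)(0.6784) = (0.4812 + 0.3243i)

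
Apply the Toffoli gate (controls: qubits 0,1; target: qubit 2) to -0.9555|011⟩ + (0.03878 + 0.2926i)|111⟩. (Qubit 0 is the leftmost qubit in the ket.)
-0.9555|011⟩ + (0.03878 + 0.2926i)|110⟩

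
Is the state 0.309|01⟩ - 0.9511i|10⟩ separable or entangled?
Entangled

Writing the state as a|00⟩ + b|01⟩ + c|10⟩ + d|11⟩, it is a product state iff ad − bc = 0.
Here (a, b, c, d) = (0, 0.309, -0.9511i, 0): ad − bc = (0)(0) − (0.309)(-0.9511i) = 0.2939i ≠ 0, so the state is entangled.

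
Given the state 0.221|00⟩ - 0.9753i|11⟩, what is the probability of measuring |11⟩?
0.9512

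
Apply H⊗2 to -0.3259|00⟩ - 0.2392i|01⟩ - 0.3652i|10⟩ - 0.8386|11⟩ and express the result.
(-0.5823 - 0.3022i)|00⟩ + (0.2564 - 0.063i)|01⟩ + (0.2564 + 0.063i)|10⟩ + (-0.5823 + 0.3022i)|11⟩

H⊗2 gives amp(|y⟩) = (1/2) Σ_x (−1)^(x·y) amp(|x⟩), where x·y is the number of positions in which both x and y have a 1.
|00⟩: (-0.3259 - 0.2392i - 0.3652i - 0.8386)/2 = (-0.5823 - 0.3022i)
|01⟩: (-0.3259 + 0.2392i - 0.3652i + 0.8386)/2 = (0.2564 - 0.063i)
|10⟩: (-0.3259 - 0.2392i + 0.3652i + 0.8386)/2 = (0.2564 + 0.063i)
|11⟩: (-0.3259 + 0.2392i + 0.3652i - 0.8386)/2 = (-0.5823 + 0.3022i)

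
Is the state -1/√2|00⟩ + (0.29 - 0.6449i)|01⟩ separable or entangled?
Separable

Writing the state as a|00⟩ + b|01⟩ + c|10⟩ + d|11⟩, it is a product state iff ad − bc = 0.
Here (a, b, c, d) = (-1/√2, (0.29 - 0.6449i), 0, 0): ad − bc = (-1/√2)(0) − (0.29 - 0.6449i)(0) = 0, so the state is separable.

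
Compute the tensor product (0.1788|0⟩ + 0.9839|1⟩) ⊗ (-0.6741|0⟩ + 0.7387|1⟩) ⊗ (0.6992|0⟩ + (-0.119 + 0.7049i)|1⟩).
-0.08427|000⟩ + (0.01434 - 0.08496i)|001⟩ + 0.09235|010⟩ + (-0.01572 + 0.0931i)|011⟩ - 0.4637|100⟩ + (0.07893 - 0.4675i)|101⟩ + 0.5082|110⟩ + (-0.08649 + 0.5123i)|111⟩

amp(|b₁b₂…⟩) = product of the factor amplitudes for bits b₁, b₂, …; only kets whose every factor amplitude is nonzero survive.
|000⟩: (0.1788)(-0.6741)(0.6992) = -0.08427
|001⟩: (0.1788)(-0.6741)(-0.119 + 0.7049i) = (0.01434 - 0.08496i)
|010⟩: (0.1788)(0.7387)(0.6992) = 0.09235
|011⟩: (0.1788)(0.7387)(-0.119 + 0.7049i) = (-0.01572 + 0.0931i)
|100⟩: (0.9839)(-0.6741)(0.6992) = -0.4637
|101⟩: (0.9839)(-0.6741)(-0.119 + 0.7049i) = (0.07893 - 0.4675i)
|110⟩: (0.9839)(0.7387)(0.6992) = 0.5082
|111⟩: (0.9839)(0.7387)(-0.119 + 0.7049i) = (-0.08649 + 0.5123i)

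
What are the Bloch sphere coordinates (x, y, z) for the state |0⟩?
(0, 0, 1)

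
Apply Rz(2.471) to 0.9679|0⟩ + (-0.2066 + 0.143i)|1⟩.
(0.3185 - 0.914i)|0⟩ + (-0.203 - 0.148i)|1⟩

Rz(2.471) = [[e^(−iθ/2), 0], [0, e^(iθ/2)]] with e^(±iθ/2) = cos(θ/2) ± i·sin(θ/2); θ = 2.471, cos(θ/2) ≈ 0.329049, sin(θ/2) ≈ 0.944313.
With a = amp(|0⟩) = 0.9679 and b = amp(|1⟩) = (-0.2066 + 0.143i):
new amp(|0⟩) = (0.329049 - 0.944313i)·a = (0.3185 - 0.914i)
new amp(|1⟩) = (0.329049 + 0.944313i)·b = (-0.203 - 0.148i)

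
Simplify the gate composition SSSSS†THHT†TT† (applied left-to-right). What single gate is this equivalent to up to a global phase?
S†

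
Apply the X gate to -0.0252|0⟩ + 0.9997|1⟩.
0.9997|0⟩ - 0.0252|1⟩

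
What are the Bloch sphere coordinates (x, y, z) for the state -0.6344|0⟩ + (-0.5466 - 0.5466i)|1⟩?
(0.6935, 0.6935, -0.1951)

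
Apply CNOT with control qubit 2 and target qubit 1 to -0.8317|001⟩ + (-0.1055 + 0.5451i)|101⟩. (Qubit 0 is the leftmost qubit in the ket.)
-0.8317|011⟩ + (-0.1055 + 0.5451i)|111⟩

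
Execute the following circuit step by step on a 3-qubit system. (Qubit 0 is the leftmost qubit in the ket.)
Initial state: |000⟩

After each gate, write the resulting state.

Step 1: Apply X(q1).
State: |010⟩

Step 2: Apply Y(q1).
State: -i|000⟩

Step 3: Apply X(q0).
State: -i|100⟩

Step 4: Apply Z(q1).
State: -i|100⟩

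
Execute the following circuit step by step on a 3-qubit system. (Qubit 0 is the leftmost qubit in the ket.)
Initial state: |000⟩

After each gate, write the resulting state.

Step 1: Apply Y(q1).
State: i|010⟩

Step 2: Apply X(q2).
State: i|011⟩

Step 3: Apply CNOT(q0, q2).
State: i|011⟩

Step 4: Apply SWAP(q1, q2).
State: i|011⟩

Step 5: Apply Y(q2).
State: |010⟩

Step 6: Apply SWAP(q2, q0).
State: |010⟩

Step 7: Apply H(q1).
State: 1/√2|000⟩ - 1/√2|010⟩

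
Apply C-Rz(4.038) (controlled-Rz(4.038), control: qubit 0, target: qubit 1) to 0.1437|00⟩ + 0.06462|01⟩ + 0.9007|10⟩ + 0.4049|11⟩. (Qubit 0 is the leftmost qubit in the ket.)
0.1437|00⟩ + 0.06462|01⟩ + (-0.3903 - 0.8117i)|10⟩ + (-0.1755 + 0.3649i)|11⟩

C-Rz(4.038) leaves the control-|0⟩ kets |00⟩, |01⟩ unchanged and applies Rz(4.038) to qubit 1 on the control-|1⟩ pair (|10⟩, |11⟩).
Rz(4.038) = [[e^(−iθ/2), 0], [0, e^(iθ/2)]] with e^(±iθ/2) = cos(θ/2) ± i·sin(θ/2); θ = 4.038, cos(θ/2) ≈ -0.433347, sin(θ/2) ≈ 0.901227.
With a = amp(|10⟩) = 0.9007 and b = amp(|11⟩) = 0.4049:
new amp(|10⟩) = (-0.433347 - 0.901227i)·a = (-0.3903 - 0.8117i)
new amp(|11⟩) = (-0.433347 + 0.901227i)·b = (-0.1755 + 0.3649i)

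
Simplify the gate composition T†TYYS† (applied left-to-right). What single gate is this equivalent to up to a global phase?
S†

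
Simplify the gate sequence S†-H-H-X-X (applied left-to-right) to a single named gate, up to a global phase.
S†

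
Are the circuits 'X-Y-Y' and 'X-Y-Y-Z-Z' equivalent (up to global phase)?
Yes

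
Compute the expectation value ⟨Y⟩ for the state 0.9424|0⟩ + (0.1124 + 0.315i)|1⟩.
0.5937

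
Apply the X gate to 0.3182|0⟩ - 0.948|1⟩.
-0.948|0⟩ + 0.3182|1⟩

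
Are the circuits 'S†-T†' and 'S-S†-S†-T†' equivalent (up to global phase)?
Yes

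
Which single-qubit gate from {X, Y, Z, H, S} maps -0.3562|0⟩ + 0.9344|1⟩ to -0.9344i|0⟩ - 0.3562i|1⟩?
Y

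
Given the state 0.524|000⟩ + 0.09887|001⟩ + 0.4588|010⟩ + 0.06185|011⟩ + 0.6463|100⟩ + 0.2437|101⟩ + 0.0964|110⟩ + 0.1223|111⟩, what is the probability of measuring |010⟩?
0.2105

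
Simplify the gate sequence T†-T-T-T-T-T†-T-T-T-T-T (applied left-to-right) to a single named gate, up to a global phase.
T†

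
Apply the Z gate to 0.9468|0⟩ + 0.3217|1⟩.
0.9468|0⟩ - 0.3217|1⟩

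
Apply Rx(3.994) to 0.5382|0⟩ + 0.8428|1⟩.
(-0.2225 - 0.7674i)|0⟩ + (-0.3484 - 0.4901i)|1⟩

Rx(3.994) = [[cos(θ/2), −i·sin(θ/2)], [−i·sin(θ/2), cos(θ/2)]]; θ = 3.994, cos(θ/2) ≈ -0.413417, sin(θ/2) ≈ 0.910542.
With a = amp(|0⟩) = 0.5382 and b = amp(|1⟩) = 0.8428:
new amp(|0⟩) = (-0.413417)·a + (-0.910542i)·b = (-0.2225 - 0.7674i)
new amp(|1⟩) = (-0.910542i)·a + (-0.413417)·b = (-0.3484 - 0.4901i)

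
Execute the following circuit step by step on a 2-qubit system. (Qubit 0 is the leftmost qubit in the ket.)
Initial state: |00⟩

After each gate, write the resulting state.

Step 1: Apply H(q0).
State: 1/√2|00⟩ + 1/√2|10⟩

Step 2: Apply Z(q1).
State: 1/√2|00⟩ + 1/√2|10⟩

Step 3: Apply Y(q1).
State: (1/√2)i|01⟩ + (1/√2)i|11⟩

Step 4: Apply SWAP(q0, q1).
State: (1/√2)i|10⟩ + (1/√2)i|11⟩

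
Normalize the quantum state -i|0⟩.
-i|0⟩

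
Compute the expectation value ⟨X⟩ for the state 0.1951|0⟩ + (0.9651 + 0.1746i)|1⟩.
0.3766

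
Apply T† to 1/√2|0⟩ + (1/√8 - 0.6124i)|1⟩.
1/√2|0⟩ + (-0.183 - 0.683i)|1⟩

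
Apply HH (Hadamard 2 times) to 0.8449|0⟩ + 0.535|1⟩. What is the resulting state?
0.8449|0⟩ + 0.535|1⟩

H² = I, so an even number of Hadamards cancels: H^2 = I and the state is unchanged.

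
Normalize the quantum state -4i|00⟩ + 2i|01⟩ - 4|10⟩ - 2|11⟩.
-0.6325i|00⟩ + 0.3162i|01⟩ - 0.6325|10⟩ - 0.3162|11⟩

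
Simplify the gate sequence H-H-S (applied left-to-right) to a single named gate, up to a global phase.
S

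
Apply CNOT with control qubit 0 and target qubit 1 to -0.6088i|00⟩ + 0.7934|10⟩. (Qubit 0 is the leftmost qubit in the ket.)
-0.6088i|00⟩ + 0.7934|11⟩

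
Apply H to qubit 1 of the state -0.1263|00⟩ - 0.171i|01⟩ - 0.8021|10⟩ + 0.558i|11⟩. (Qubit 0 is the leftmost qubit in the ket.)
(-0.08931 - 0.1209i)|00⟩ + (-0.08931 + 0.1209i)|01⟩ + (-0.5672 + 0.3946i)|10⟩ + (-0.5672 - 0.3946i)|11⟩

H on qubit 1 mixes each pair of kets that differ only in qubit 1: amplitudes (a, b) of (|…0…⟩, |…1…⟩) become ((a + b)/√2, (a − b)/√2). Kets absent from the input have amplitude 0.
(|00⟩, |01⟩): (a, b) = (-0.1263, -0.171i) → ((-0.08931 - 0.1209i), (-0.08931 + 0.1209i))
(|10⟩, |11⟩): (a, b) = (-0.8021, 0.558i) → ((-0.5672 + 0.3946i), (-0.5672 - 0.3946i))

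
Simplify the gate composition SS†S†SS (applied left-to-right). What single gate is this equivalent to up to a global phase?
S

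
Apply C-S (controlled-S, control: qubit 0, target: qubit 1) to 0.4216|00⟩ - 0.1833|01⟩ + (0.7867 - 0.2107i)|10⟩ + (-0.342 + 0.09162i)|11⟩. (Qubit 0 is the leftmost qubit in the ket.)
0.4216|00⟩ - 0.1833|01⟩ + (0.7867 - 0.2107i)|10⟩ + (-0.09162 - 0.342i)|11⟩

C-S leaves the control-|0⟩ kets |00⟩, |01⟩ unchanged and applies S to qubit 1 on the control-|1⟩ pair (|10⟩, |11⟩).
S = [[1, 0], [0, i]].
With a = amp(|10⟩) = (0.7867 - 0.2107i) and b = amp(|11⟩) = (-0.342 + 0.09162i):
new amp(|10⟩) = (1)·a = (0.7867 - 0.2107i)
new amp(|11⟩) = (i)·b = (-0.09162 - 0.342i)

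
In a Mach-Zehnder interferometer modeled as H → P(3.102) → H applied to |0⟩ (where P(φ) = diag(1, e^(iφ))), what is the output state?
(0.0003918 + 0.01979i)|0⟩ + (0.9996 - 0.01979i)|1⟩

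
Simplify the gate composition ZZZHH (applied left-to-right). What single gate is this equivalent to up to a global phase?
Z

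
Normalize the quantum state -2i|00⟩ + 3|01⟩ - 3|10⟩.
-0.4264i|00⟩ + 0.6396|01⟩ - 0.6396|10⟩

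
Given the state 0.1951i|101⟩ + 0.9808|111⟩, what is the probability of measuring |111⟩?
0.962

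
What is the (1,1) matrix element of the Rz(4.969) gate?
(-0.7918 + 0.6108i)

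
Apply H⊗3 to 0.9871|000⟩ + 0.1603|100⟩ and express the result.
0.4057|000⟩ + 0.4057|001⟩ + 0.4057|010⟩ + 0.4057|011⟩ + 0.2923|100⟩ + 0.2923|101⟩ + 0.2923|110⟩ + 0.2923|111⟩

H⊗3 gives amp(|y⟩) = (1/2√2) Σ_x (−1)^(x·y) amp(|x⟩), where x·y is the number of positions in which both x and y have a 1.
|000⟩: (0.9871 + 0.1603)/(2√2) = 0.4057
|001⟩: (0.9871 + 0.1603)/(2√2) = 0.4057
|010⟩: (0.9871 + 0.1603)/(2√2) = 0.4057
|011⟩: (0.9871 + 0.1603)/(2√2) = 0.4057
|100⟩: (0.9871 - 0.1603)/(2√2) = 0.2923
|101⟩: (0.9871 - 0.1603)/(2√2) = 0.2923
|110⟩: (0.9871 - 0.1603)/(2√2) = 0.2923
|111⟩: (0.9871 - 0.1603)/(2√2) = 0.2923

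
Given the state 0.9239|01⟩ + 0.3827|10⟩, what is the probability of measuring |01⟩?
0.8536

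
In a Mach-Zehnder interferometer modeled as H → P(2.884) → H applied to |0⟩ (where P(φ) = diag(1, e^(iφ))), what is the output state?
(0.0165 + 0.1274i)|0⟩ + (0.9835 - 0.1274i)|1⟩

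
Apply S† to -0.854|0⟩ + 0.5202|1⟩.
-0.854|0⟩ - 0.5202i|1⟩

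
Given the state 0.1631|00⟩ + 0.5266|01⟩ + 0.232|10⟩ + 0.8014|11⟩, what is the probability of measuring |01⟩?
0.2773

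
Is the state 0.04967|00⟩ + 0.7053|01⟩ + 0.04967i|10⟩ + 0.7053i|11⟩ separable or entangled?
Separable

Writing the state as a|00⟩ + b|01⟩ + c|10⟩ + d|11⟩, it is a product state iff ad − bc = 0.
Here (a, b, c, d) = (0.04967, 0.7053, 0.04967i, 0.7053i): ad − bc = (0.04967)(0.7053i) − (0.7053)(0.04967i) = 0, so the state is separable.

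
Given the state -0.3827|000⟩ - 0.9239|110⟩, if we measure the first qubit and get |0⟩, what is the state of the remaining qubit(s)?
-|00⟩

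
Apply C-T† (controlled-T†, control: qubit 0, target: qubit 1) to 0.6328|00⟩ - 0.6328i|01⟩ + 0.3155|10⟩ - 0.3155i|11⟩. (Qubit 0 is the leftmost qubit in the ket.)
0.6328|00⟩ - 0.6328i|01⟩ + 0.3155|10⟩ + (-0.2231 - 0.2231i)|11⟩

C-T† leaves the control-|0⟩ kets |00⟩, |01⟩ unchanged and applies T† to qubit 1 on the control-|1⟩ pair (|10⟩, |11⟩).
T† = [[1, 0], [0, (1/√2 - (1/√2)i)]].
With a = amp(|10⟩) = 0.3155 and b = amp(|11⟩) = -0.3155i:
new amp(|10⟩) = (1)·a = 0.3155
new amp(|11⟩) = (1/√2 - (1/√2)i)·b = (-0.2231 - 0.2231i)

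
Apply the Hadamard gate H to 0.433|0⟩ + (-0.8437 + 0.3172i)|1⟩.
(-0.2904 + 0.2243i)|0⟩ + (0.9028 - 0.2243i)|1⟩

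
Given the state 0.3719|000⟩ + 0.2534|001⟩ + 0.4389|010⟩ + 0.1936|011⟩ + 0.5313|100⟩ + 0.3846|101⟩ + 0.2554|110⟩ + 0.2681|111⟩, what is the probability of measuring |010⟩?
0.1926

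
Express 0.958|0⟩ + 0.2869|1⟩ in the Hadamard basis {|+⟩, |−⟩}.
0.8803|+⟩ + 0.4745|−⟩

With |ψ⟩ = α|0⟩ + β|1⟩, the Hadamard-basis coefficients are ⟨+|ψ⟩ = (α + β)/√2 and ⟨−|ψ⟩ = (α − β)/√2.
Here α = 0.958, β = 0.2869: (α + β)/√2 = 0.8803, (α − β)/√2 = 0.4745.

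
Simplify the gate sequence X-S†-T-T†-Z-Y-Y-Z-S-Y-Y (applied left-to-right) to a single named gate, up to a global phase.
X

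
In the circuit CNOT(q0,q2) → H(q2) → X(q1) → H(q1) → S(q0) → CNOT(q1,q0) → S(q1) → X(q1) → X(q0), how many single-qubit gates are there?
7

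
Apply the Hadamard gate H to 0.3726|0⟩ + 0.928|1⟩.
0.9197|0⟩ - 0.3927|1⟩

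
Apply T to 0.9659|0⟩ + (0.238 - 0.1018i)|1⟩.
0.9659|0⟩ + (0.2403 + 0.09631i)|1⟩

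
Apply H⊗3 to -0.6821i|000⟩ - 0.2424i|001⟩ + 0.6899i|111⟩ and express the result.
-0.08294i|000⟩ - 0.3994i|001⟩ - 0.5708i|010⟩ + 0.08846i|011⟩ - 0.5708i|100⟩ + 0.08846i|101⟩ - 0.08294i|110⟩ - 0.3994i|111⟩

H⊗3 gives amp(|y⟩) = (1/2√2) Σ_x (−1)^(x·y) amp(|x⟩), where x·y is the number of positions in which both x and y have a 1.
|000⟩: (-0.6821i - 0.2424i + 0.6899i)/(2√2) = -0.08294i
|001⟩: (-0.6821i + 0.2424i - 0.6899i)/(2√2) = -0.3994i
|010⟩: (-0.6821i - 0.2424i - 0.6899i)/(2√2) = -0.5708i
|011⟩: (-0.6821i + 0.2424i + 0.6899i)/(2√2) = 0.08846i
|100⟩: (-0.6821i - 0.2424i - 0.6899i)/(2√2) = -0.5708i
|101⟩: (-0.6821i + 0.2424i + 0.6899i)/(2√2) = 0.08846i
|110⟩: (-0.6821i - 0.2424i + 0.6899i)/(2√2) = -0.08294i
|111⟩: (-0.6821i + 0.2424i - 0.6899i)/(2√2) = -0.3994i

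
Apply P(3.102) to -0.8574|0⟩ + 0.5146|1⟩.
-0.8574|0⟩ + (-0.5142 + 0.02037i)|1⟩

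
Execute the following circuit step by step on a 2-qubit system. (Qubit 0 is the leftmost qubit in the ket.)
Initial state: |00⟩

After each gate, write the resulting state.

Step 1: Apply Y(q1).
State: i|01⟩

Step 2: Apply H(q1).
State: (1/√2)i|00⟩ - (1/√2)i|01⟩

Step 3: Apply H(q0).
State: (1/2)i|00⟩ - (1/2)i|01⟩ + (1/2)i|10⟩ - (1/2)i|11⟩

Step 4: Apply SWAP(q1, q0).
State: (1/2)i|00⟩ + (1/2)i|01⟩ - (1/2)i|10⟩ - (1/2)i|11⟩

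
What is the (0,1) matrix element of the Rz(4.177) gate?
0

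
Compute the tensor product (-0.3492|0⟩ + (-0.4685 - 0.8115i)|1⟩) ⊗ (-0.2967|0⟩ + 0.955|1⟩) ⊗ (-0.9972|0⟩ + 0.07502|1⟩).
-0.1033|000⟩ + 0.007773|001⟩ + 0.3326|010⟩ - 0.02502|011⟩ + (-0.1386 - 0.2401i)|100⟩ + (0.01043 + 0.01806i)|101⟩ + (0.4462 + 0.7728i)|110⟩ + (-0.03357 - 0.05814i)|111⟩

amp(|b₁b₂…⟩) = product of the factor amplitudes for bits b₁, b₂, …; only kets whose every factor amplitude is nonzero survive.
|000⟩: (-0.3492)(-0.2967)(-0.9972) = -0.1033
|001⟩: (-0.3492)(-0.2967)(0.07502) = 0.007773
|010⟩: (-0.3492)(0.955)(-0.9972) = 0.3326
|011⟩: (-0.3492)(0.955)(0.07502) = -0.02502
|100⟩: (-0.4685 - 0.8115i)(-0.2967)(-0.9972) = (-0.1386 - 0.2401i)
|101⟩: (-0.4685 - 0.8115i)(-0.2967)(0.07502) = (0.01043 + 0.01806i)
|110⟩: (-0.4685 - 0.8115i)(0.955)(-0.9972) = (0.4462 + 0.7728i)
|111⟩: (-0.4685 - 0.8115i)(0.955)(0.07502) = (-0.03357 - 0.05814i)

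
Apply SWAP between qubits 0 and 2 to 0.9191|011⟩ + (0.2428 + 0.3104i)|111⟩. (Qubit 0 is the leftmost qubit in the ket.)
0.9191|110⟩ + (0.2428 + 0.3104i)|111⟩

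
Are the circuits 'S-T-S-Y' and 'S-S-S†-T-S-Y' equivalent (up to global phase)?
Yes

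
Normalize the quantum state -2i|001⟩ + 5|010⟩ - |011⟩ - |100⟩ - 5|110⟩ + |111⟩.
-0.2649i|001⟩ + 0.6623|010⟩ - 0.1325|011⟩ - 0.1325|100⟩ - 0.6623|110⟩ + 0.1325|111⟩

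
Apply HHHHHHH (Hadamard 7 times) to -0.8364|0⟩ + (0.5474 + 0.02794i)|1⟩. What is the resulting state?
(-0.2044 + 0.01976i)|0⟩ + (-0.9785 - 0.01976i)|1⟩

H² = I, so H^7 = H: a single Hadamard. With (a, b) = (-0.8364, (0.5474 + 0.02794i)), H gives ((a + b)/√2, (a − b)/√2) = ((-0.2044 + 0.01976i), (-0.9785 - 0.01976i)).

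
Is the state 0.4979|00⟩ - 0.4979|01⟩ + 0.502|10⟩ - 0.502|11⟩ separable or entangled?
Separable

Writing the state as a|00⟩ + b|01⟩ + c|10⟩ + d|11⟩, it is a product state iff ad − bc = 0.
Here (a, b, c, d) = (0.4979, -0.4979, 0.502, -0.502): ad − bc = (0.4979)(-0.502) − (-0.4979)(0.502) = 0, so the state is separable.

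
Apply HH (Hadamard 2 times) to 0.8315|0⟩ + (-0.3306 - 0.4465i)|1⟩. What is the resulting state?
0.8315|0⟩ + (-0.3306 - 0.4465i)|1⟩

H² = I, so an even number of Hadamards cancels: H^2 = I and the state is unchanged.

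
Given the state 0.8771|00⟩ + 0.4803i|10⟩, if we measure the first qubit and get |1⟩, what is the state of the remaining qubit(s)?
i|0⟩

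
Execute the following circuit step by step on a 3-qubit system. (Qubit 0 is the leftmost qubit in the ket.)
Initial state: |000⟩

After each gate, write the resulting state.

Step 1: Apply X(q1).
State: |010⟩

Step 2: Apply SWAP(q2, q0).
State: |010⟩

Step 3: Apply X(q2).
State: |011⟩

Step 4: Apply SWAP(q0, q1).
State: |101⟩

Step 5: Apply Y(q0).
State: -i|001⟩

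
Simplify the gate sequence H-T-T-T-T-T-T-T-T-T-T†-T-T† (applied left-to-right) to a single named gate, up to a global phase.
H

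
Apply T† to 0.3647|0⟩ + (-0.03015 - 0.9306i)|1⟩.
0.3647|0⟩ + (-0.6794 - 0.6367i)|1⟩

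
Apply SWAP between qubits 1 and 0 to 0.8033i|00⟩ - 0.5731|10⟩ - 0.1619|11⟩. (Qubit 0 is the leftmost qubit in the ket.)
0.8033i|00⟩ - 0.5731|01⟩ - 0.1619|11⟩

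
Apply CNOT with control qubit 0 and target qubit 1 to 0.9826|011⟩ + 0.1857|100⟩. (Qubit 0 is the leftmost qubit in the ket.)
0.9826|011⟩ + 0.1857|110⟩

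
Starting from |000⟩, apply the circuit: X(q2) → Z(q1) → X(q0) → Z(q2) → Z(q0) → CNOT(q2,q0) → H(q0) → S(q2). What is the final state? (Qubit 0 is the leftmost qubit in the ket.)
(1/√2)i|001⟩ + (1/√2)i|101⟩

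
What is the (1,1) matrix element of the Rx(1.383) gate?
0.7703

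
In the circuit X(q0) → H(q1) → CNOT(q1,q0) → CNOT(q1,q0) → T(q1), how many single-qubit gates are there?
3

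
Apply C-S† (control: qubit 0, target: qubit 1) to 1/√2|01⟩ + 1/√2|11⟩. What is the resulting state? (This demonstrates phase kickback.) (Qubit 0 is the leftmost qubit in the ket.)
1/√2|01⟩ - (1/√2)i|11⟩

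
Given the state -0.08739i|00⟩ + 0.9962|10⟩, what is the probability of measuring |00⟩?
0.007637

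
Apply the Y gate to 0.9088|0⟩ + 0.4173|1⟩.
-0.4173i|0⟩ + 0.9088i|1⟩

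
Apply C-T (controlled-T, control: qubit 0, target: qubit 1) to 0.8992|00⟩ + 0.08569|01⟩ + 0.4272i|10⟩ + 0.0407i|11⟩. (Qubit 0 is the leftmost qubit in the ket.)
0.8992|00⟩ + 0.08569|01⟩ + 0.4272i|10⟩ + (-0.02878 + 0.02878i)|11⟩

C-T leaves the control-|0⟩ kets |00⟩, |01⟩ unchanged and applies T to qubit 1 on the control-|1⟩ pair (|10⟩, |11⟩).
T = [[1, 0], [0, (1/√2 + (1/√2)i)]].
With a = amp(|10⟩) = 0.4272i and b = amp(|11⟩) = 0.0407i:
new amp(|10⟩) = (1)·a = 0.4272i
new amp(|11⟩) = (1/√2 + (1/√2)i)·b = (-0.02878 + 0.02878i)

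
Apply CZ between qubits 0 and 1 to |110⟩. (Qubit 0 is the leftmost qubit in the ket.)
-|110⟩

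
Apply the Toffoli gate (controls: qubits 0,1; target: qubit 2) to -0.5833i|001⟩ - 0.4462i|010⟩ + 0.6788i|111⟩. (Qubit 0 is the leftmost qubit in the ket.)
-0.5833i|001⟩ - 0.4462i|010⟩ + 0.6788i|110⟩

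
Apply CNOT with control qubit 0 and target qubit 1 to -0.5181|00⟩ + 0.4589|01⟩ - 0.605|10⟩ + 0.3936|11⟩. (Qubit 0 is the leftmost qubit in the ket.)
-0.5181|00⟩ + 0.4589|01⟩ + 0.3936|10⟩ - 0.605|11⟩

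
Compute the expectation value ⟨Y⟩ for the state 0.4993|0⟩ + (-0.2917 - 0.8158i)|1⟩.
-0.8147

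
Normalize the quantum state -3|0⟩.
-|0⟩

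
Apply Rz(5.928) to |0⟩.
(-0.9843 - 0.1767i)|0⟩

Rz(5.928) = [[e^(−iθ/2), 0], [0, e^(iθ/2)]] with e^(±iθ/2) = cos(θ/2) ± i·sin(θ/2); θ = 5.928, cos(θ/2) ≈ -0.984272, sin(θ/2) ≈ 0.176661.
With a = amp(|0⟩) = 1 and b = amp(|1⟩) = 0:
new amp(|0⟩) = (-0.984272 - 0.176661i)·a = (-0.9843 - 0.1767i)
new amp(|1⟩) = (-0.984272 + 0.176661i)·b = 0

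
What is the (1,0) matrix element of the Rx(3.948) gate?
-0.9198i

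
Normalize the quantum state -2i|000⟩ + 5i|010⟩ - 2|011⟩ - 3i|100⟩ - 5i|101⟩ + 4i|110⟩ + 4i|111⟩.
-0.201i|000⟩ + 0.5025i|010⟩ - 0.201|011⟩ - 0.3015i|100⟩ - 0.5025i|101⟩ + 0.402i|110⟩ + 0.402i|111⟩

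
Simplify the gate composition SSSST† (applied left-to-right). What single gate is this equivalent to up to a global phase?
T†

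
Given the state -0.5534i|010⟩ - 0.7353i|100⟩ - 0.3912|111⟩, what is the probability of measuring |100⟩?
0.5407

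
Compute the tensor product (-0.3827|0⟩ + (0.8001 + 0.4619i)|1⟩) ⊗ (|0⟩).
-0.3827|00⟩ + (0.8001 + 0.4619i)|10⟩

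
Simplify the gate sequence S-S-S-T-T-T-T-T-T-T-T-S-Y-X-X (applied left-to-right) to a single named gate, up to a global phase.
Y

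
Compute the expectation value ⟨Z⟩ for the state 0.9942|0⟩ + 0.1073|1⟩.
0.9769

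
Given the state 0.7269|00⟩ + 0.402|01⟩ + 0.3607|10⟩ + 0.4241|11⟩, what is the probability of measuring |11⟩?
0.1799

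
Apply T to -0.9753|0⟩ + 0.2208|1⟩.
-0.9753|0⟩ + (0.1561 + 0.1561i)|1⟩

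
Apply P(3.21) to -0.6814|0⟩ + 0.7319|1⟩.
-0.6814|0⟩ + (-0.7302 - 0.05003i)|1⟩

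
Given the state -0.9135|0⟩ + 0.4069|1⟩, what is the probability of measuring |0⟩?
0.8345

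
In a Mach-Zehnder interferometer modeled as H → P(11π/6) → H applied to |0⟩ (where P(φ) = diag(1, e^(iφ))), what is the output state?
(0.933 - 0.25i)|0⟩ + (0.06699 + 0.25i)|1⟩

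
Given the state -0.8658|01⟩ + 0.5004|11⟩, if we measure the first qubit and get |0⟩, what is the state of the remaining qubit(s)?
-|1⟩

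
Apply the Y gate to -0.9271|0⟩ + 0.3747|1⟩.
-0.3747i|0⟩ - 0.9271i|1⟩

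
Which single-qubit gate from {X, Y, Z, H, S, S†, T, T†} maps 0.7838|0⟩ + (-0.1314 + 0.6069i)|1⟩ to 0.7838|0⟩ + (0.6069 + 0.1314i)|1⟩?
S†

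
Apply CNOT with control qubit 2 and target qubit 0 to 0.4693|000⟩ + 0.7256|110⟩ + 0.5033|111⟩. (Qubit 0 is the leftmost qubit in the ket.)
0.4693|000⟩ + 0.5033|011⟩ + 0.7256|110⟩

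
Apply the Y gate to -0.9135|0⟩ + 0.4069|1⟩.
-0.4069i|0⟩ - 0.9135i|1⟩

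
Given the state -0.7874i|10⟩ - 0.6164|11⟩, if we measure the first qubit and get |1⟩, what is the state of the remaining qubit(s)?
-0.7874i|0⟩ - 0.6164|1⟩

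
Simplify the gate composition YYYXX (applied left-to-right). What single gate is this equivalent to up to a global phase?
Y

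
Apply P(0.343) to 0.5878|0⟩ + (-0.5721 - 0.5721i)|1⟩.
0.5878|0⟩ + (-0.3464 - 0.7312i)|1⟩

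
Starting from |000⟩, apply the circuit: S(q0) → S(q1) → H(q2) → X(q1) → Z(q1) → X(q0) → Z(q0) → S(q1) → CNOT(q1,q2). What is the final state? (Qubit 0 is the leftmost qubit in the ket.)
(1/√2)i|110⟩ + (1/√2)i|111⟩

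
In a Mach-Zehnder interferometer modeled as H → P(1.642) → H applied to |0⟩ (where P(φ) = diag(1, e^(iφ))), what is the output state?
(0.4644 + 0.4987i)|0⟩ + (0.5356 - 0.4987i)|1⟩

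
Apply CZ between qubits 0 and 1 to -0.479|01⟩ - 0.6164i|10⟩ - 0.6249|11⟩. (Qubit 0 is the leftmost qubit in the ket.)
-0.479|01⟩ - 0.6164i|10⟩ + 0.6249|11⟩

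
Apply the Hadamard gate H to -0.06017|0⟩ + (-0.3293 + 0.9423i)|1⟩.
(-0.2754 + 0.6663i)|0⟩ + (0.1903 - 0.6663i)|1⟩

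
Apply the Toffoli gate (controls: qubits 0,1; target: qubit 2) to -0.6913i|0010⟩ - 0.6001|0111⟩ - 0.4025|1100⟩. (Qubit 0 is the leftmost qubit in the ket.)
-0.6913i|0010⟩ - 0.6001|0111⟩ - 0.4025|1110⟩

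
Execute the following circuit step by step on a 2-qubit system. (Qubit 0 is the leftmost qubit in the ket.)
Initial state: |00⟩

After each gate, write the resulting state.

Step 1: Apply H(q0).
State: 1/√2|00⟩ + 1/√2|10⟩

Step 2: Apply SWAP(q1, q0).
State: 1/√2|00⟩ + 1/√2|01⟩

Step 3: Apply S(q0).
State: 1/√2|00⟩ + 1/√2|01⟩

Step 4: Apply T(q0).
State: 1/√2|00⟩ + 1/√2|01⟩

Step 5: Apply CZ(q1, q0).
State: 1/√2|00⟩ + 1/√2|01⟩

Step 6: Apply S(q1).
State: 1/√2|00⟩ + (1/√2)i|01⟩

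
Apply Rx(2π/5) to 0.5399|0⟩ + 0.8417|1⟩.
(0.4368 - 0.4947i)|0⟩ + (0.6809 - 0.3173i)|1⟩

Rx(2π/5) = [[cos(θ/2), −i·sin(θ/2)], [−i·sin(θ/2), cos(θ/2)]]; θ = 2π/5, cos(θ/2) ≈ 0.809017, sin(θ/2) ≈ 0.587785.
With a = amp(|0⟩) = 0.5399 and b = amp(|1⟩) = 0.8417:
new amp(|0⟩) = (0.809017)·a + (-0.587785i)·b = (0.4368 - 0.4947i)
new amp(|1⟩) = (-0.587785i)·a + (0.809017)·b = (0.6809 - 0.3173i)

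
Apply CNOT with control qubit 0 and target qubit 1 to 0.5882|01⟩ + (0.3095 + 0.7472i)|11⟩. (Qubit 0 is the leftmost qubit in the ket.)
0.5882|01⟩ + (0.3095 + 0.7472i)|10⟩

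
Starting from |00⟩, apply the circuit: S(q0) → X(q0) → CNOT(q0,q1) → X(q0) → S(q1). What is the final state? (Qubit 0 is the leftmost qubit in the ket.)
i|01⟩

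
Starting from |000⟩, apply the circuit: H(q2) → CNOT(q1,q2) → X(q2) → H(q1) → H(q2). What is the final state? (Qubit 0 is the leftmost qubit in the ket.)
1/√2|000⟩ + 1/√2|010⟩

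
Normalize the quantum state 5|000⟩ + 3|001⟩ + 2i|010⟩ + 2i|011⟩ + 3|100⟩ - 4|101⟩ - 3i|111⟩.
0.5735|000⟩ + 0.3441|001⟩ + 0.2294i|010⟩ + 0.2294i|011⟩ + 0.3441|100⟩ - 0.4588|101⟩ - 0.3441i|111⟩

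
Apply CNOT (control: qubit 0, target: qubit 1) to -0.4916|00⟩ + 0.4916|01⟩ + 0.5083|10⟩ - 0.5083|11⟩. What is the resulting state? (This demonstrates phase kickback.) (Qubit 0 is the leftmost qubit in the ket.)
-0.4916|00⟩ + 0.4916|01⟩ - 0.5083|10⟩ + 0.5083|11⟩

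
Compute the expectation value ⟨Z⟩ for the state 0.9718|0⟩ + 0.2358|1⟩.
0.8888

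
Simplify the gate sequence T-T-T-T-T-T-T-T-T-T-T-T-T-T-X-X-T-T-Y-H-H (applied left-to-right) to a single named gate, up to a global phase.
Y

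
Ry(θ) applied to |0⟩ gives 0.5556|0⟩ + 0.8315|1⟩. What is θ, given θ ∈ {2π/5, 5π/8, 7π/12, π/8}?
5π/8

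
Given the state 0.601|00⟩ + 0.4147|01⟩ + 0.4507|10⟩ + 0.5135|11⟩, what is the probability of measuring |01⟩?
0.172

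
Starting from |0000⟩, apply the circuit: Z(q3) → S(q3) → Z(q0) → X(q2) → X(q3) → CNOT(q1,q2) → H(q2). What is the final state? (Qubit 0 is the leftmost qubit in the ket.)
1/√2|0001⟩ - 1/√2|0011⟩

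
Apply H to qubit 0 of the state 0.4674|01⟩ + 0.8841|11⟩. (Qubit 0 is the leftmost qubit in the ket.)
0.9557|01⟩ - 0.2947|11⟩

H on qubit 0 mixes each pair of kets that differ only in qubit 0: amplitudes (a, b) of (|…0…⟩, |…1…⟩) become ((a + b)/√2, (a − b)/√2). Kets absent from the input have amplitude 0.
(|01⟩, |11⟩): (a, b) = (0.4674, 0.8841) → (0.9557, -0.2947)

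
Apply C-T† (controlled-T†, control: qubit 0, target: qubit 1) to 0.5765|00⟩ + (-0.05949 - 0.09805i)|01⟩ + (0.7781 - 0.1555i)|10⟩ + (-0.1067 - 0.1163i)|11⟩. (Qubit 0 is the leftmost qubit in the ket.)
0.5765|00⟩ + (-0.05949 - 0.09805i)|01⟩ + (0.7781 - 0.1555i)|10⟩ + (-0.1577 - 0.006788i)|11⟩

C-T† leaves the control-|0⟩ kets |00⟩, |01⟩ unchanged and applies T† to qubit 1 on the control-|1⟩ pair (|10⟩, |11⟩).
T† = [[1, 0], [0, (1/√2 - (1/√2)i)]].
With a = amp(|10⟩) = (0.7781 - 0.1555i) and b = amp(|11⟩) = (-0.1067 - 0.1163i):
new amp(|10⟩) = (1)·a = (0.7781 - 0.1555i)
new amp(|11⟩) = (1/√2 - (1/√2)i)·b = (-0.1577 - 0.006788i)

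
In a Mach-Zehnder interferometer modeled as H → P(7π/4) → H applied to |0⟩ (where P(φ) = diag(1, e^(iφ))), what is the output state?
(0.8536 - (1/√8)i)|0⟩ + (0.1464 + (1/√8)i)|1⟩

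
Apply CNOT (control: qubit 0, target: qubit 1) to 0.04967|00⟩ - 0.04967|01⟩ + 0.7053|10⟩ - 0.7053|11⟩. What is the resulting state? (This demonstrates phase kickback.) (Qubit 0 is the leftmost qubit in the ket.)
0.04967|00⟩ - 0.04967|01⟩ - 0.7053|10⟩ + 0.7053|11⟩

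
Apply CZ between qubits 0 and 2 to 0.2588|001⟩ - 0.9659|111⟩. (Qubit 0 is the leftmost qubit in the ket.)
0.2588|001⟩ + 0.9659|111⟩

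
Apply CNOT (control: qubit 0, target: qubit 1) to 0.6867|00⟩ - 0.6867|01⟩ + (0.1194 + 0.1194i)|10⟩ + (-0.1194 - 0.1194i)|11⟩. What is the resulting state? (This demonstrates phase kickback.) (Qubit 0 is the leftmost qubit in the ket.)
0.6867|00⟩ - 0.6867|01⟩ + (-0.1194 - 0.1194i)|10⟩ + (0.1194 + 0.1194i)|11⟩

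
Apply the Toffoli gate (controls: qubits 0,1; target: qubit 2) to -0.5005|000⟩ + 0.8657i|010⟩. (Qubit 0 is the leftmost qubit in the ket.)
-0.5005|000⟩ + 0.8657i|010⟩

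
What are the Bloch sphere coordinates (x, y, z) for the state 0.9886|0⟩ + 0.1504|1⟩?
(0.2974, 0, 0.9547)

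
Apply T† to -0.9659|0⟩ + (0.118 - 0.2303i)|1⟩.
-0.9659|0⟩ + (-0.07941 - 0.2463i)|1⟩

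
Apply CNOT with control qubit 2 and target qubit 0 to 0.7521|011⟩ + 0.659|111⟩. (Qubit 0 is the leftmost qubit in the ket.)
0.659|011⟩ + 0.7521|111⟩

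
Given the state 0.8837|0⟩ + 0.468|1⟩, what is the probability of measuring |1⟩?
0.219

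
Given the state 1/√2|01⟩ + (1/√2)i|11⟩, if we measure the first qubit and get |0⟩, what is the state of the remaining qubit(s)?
|1⟩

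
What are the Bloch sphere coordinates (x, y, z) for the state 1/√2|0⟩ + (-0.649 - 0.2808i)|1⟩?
(-0.9178, -0.3971, -0.00004964)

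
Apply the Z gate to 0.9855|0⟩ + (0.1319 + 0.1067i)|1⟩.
0.9855|0⟩ + (-0.1319 - 0.1067i)|1⟩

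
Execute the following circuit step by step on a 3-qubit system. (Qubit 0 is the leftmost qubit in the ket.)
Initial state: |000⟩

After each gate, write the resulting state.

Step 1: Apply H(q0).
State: 1/√2|000⟩ + 1/√2|100⟩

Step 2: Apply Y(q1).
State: (1/√2)i|010⟩ + (1/√2)i|110⟩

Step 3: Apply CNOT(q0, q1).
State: (1/√2)i|010⟩ + (1/√2)i|100⟩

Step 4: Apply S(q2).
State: (1/√2)i|010⟩ + (1/√2)i|100⟩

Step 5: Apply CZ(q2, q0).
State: (1/√2)i|010⟩ + (1/√2)i|100⟩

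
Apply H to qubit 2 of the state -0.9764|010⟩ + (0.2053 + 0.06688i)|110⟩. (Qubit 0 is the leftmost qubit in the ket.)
-0.6904|010⟩ - 0.6904|011⟩ + (0.1452 + 0.04729i)|110⟩ + (0.1452 + 0.04729i)|111⟩

H on qubit 2 mixes each pair of kets that differ only in qubit 2: amplitudes (a, b) of (|…0…⟩, |…1…⟩) become ((a + b)/√2, (a − b)/√2). Kets absent from the input have amplitude 0.
(|010⟩, |011⟩): (a, b) = (-0.9764, 0) → (-0.6904, -0.6904)
(|110⟩, |111⟩): (a, b) = ((0.2053 + 0.06688i), 0) → ((0.1452 + 0.04729i), (0.1452 + 0.04729i))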